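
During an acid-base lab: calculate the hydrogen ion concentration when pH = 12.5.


[H+] = 10^(-pH) = 10^(-12.5)
= 3.16×10^-13 M

3.16×10^-13 M


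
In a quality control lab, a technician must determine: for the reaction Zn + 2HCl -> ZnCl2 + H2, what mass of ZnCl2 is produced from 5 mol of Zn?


Mole ratio ZnCl2:Zn = 1:1
n(ZnCl2) = 5 × 1/1 = 5.000 mol
mass = 5.000 × 136.28 = 681.4 g

681.4 g


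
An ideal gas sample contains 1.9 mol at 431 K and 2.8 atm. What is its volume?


PV = nRT  (R = 0.08206 L·atm/(mol·K))
V = nRT/P = 1.9×0.08206×431/2.8
= 24.0 L

24.0 L


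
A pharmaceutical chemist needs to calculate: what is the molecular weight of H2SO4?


M(H2SO4) = 2×1.008 + 1×32.07 + 4×16.0
= 2.02 + 32.07 + 64.0
= 98.09 g/mol

98.09 g/mol


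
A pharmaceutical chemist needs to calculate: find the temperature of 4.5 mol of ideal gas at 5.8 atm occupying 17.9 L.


PV = nRT  (R = 0.08206 L·atm/(mol·K))
T = PV/(nR) = 5.8×17.9/(4.5×0.08206)
= 103.82/0.369270
= 281.15 K

281.15 K


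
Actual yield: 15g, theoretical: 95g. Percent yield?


% yield = actual/theoretical × 100
= 15/95 × 100
= 15.79%

15.79%


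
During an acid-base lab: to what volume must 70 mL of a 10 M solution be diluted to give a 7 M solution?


C1V1 = C2V2
10 × 70 = 7 × V2
V2 = 700/7 = 100.0 mL

100.0 mL


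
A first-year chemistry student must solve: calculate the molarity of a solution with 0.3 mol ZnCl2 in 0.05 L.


M = n/V = 0.3/0.05 = 6.000 mol/L

6.000 M


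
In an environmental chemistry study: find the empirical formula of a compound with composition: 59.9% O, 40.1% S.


Assume 100 g sample. Moles of each element:
  O: 59.9/16.0 = 3.744 mol
  S: 40.1/32.07 = 1.25 mol
Divide by smallest (1.25):
  O: 3.744/1.25 = 3.0
  S: 1.25/1.25 = 1.0
Empirical formula: SO3

SO3


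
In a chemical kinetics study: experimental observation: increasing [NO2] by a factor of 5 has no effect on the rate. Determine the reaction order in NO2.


rate ∝ [NO2]^n
rate ∝ [NO2]^0
Order in NO2: 0

0


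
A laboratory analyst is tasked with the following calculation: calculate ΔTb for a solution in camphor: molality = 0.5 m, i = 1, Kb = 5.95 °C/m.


ΔTb = Kb × m × i
= 5.95 × 0.5 × 1
= 2.975 °C

2.975 °C


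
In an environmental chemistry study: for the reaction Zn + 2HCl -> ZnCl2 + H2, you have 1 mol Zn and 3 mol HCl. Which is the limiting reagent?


Mole ratio available / coefficient:
  Zn: 1/1 = 1.000
  HCl: 3/2 = 1.500
Smaller ratio is limiting.

Zn


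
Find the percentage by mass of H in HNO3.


M(HNO3) = 1×1.008 + 1×14.01 + 3×16.0 = 63.018 g/mol
Mass of H = 1 × 1.008 = 1.008 g/mol
% H = 1.008/63.018 × 100 = 1.60%

1.60%


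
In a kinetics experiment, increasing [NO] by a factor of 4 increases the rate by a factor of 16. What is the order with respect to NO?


rate ∝ [NO]^n
4^n = 16 → n = 2
Order in NO: 2

2


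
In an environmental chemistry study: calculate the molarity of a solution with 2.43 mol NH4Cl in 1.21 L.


M = n/V = 2.43/1.21 = 2.008 mol/L

2.008 M


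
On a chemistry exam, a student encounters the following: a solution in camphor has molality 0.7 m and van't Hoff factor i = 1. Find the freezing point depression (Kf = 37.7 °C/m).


ΔTf = Kf × m × i
= 37.7 × 0.7 × 1
= 26.39 °C

26.39 °C


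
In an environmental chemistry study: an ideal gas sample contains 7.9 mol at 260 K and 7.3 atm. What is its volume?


PV = nRT  (R = 0.08206 L·atm/(mol·K))
V = nRT/P = 7.9×0.08206×260/7.3
= 23.089 L

23.089 L


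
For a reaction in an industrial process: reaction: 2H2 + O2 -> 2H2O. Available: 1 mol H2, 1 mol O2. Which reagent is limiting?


Mole ratio available / coefficient:
  H2: 1/2 = 0.500
  O2: 1/1 = 1.000
Smaller ratio is limiting.

H2


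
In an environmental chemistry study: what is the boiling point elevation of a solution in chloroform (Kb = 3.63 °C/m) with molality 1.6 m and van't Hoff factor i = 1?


ΔTb = Kb × m × i
= 3.63 × 1.6 × 1
= 5.808 °C

5.808 °C


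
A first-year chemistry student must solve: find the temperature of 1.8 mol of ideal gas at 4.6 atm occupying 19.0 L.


PV = nRT  (R = 0.08206 L·atm/(mol·K))
T = PV/(nR) = 4.6×19.0/(1.8×0.08206)
= 87.40/0.147708
= 591.71 K

591.71 K


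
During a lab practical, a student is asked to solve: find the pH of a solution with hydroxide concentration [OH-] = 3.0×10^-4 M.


pOH = -log10([OH-]) = -log10(3.0×10^-4)
= 4 - log10(3.0) = 3.52
pH = 14 - pOH = 14 - 3.52 = 10.48

10.48


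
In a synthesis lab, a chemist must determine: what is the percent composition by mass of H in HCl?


M(HCl) = 1×1.008 + 1×35.45 = 36.458 g/mol
Mass of H = 1 × 1.008 = 1.008 g/mol
% H = 1.008/36.458 × 100 = 2.76%

2.76%


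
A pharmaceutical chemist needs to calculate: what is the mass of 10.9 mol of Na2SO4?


M(Na2SO4) = 142.05 g/mol
mass = n × M = 10.9 × 142.05 = 1548.35 g

1548.35 g


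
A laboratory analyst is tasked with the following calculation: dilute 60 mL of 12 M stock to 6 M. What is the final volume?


C1V1 = C2V2
12 × 60 = 6 × V2
V2 = 720/6 = 120.0 mL

120.0 mL


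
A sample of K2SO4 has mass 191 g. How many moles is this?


M(K2SO4) = 174.27 g/mol
n = mass/M = 191/174.27 = 1.096 mol

1.096 mol


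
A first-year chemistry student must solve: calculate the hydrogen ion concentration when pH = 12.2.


[H+] = 10^(-pH) = 10^(-12.2)
= 6.31×10^-13 M

6.31×10^-13 M


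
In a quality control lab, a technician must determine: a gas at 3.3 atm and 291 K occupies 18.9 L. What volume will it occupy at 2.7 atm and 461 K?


P1V1/T1 = P2V2/T2
V2 = P1V1T2/(T1P2)
= 3.3×18.9×461/(291×2.7)
= 36.595 L

36.595 L


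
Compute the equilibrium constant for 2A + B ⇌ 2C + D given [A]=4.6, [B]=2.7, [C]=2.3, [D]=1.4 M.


Kc = [C]^2[D]/([A]^2[B])
= (2.3^2 × 1.4^1)/(4.6^2 × 2.7^1)
= 7.406/57.132
= 0.1296

0.1296


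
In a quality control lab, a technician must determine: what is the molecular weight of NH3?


M(NH3) = 1×14.01 + 3×1.008
= 14.01 + 3.02
= 17.03 g/mol

17.03 g/mol


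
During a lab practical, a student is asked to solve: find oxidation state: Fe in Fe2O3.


2x + 3(-2) = 0, so x = +3
Oxidation number: +3

+3


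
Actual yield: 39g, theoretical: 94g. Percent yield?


% yield = actual/theoretical × 100
= 39/94 × 100
= 41.49%

41.49%


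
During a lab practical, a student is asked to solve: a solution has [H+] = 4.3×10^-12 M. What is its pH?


pH = -log10([H+]) = -log10(4.3×10^-12)
= 12 - log10(4.3)
= 12 - 0.63
= 11.37

11.37


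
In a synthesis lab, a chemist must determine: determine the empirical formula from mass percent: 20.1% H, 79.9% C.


Assume 100 g sample. Moles of each element:
  H: 20.1/1.008 = 19.94 mol
  C: 79.9/12.01 = 6.653 mol
Divide by smallest (6.653):
  H: 19.94/6.653 = 3.0
  C: 6.653/6.653 = 1.0
Empirical formula: CH3

CH3


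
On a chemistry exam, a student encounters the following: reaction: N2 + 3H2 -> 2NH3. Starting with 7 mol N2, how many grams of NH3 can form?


Mole ratio NH3:N2 = 2:1
n(NH3) = 7 × 2/1 = 14.000 mol
mass = 14.000 × 17.03 = 238.42 g

238.42 g


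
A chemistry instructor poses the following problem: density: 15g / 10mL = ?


ρ = mass/volume
= 15/10
= 1.5 g/mL

1.5 g/mL


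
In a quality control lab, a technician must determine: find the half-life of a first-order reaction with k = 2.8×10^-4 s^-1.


t½ = ln2/k = 0.693147/(2.8×10^-4 s^-1)
= 2476 s

2476 s


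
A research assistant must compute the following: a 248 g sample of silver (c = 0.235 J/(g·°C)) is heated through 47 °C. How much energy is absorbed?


q = mcΔT = 248 × 0.235 × 47
= 2739.16 J

2739.16 J


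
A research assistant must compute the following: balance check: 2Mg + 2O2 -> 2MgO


Equation: 2Mg + 2O2 -> 2MgO
Check atoms: Mg: 2=2, O: 4≠2
Not balanced

No, not balanced


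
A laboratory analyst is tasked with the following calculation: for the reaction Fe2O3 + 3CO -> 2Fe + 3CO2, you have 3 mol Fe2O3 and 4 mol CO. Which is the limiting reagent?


Mole ratio available / coefficient:
  Fe2O3: 3/1 = 3.000
  CO: 4/3 = 1.333
Smaller ratio is limiting.

CO


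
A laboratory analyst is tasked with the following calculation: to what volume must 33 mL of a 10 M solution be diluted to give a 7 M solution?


C1V1 = C2V2
10 × 33 = 7 × V2
V2 = 330/7 = 47.14 mL

47.14 mL


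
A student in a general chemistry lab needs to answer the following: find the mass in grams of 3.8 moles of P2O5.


M(P2O5) = 141.94 g/mol
mass = n × M = 3.8 × 141.94 = 539.37 g

539.37 g


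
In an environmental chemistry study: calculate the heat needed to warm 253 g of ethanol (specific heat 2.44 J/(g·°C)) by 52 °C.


q = mcΔT = 253 × 2.44 × 52
= 32100.64 J

32100.64 J


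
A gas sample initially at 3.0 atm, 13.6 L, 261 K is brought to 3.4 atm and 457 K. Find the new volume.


P1V1/T1 = P2V2/T2
V2 = P1V1T2/(T1P2)
= 3.0×13.6×457/(261×3.4)
= 21.011 L

21.011 L


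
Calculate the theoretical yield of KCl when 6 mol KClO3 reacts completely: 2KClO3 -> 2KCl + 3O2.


Mole ratio KCl:KClO3 = 2:2
n(KCl) = 6 × 2/2 = 6.000 mol
mass = 6.000 × 74.55 = 447.3 g

447.3 g


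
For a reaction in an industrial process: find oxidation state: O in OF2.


F is always -1; 2(-1) + x = 0, so O = +2
Oxidation number: +2

+2


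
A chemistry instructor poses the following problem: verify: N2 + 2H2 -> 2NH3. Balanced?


Equation: N2 + 2H2 -> 2NH3
Check atoms: H: 4≠6, N: 2=2
Not balanced

No, not balanced


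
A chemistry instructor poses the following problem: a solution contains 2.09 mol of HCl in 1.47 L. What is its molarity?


M = n/V = 2.09/1.47 = 1.422 mol/L

1.422 M


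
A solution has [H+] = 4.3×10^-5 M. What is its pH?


pH = -log10([H+]) = -log10(4.3×10^-5)
= 5 - log10(4.3)
= 5 - 0.63
= 4.37

4.37


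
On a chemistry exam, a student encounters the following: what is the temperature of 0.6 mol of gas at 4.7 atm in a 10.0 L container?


PV = nRT  (R = 0.08206 L·atm/(mol·K))
T = PV/(nR) = 4.7×10.0/(0.6×0.08206)
= 47.00/0.049236
= 954.59 K

954.59 K


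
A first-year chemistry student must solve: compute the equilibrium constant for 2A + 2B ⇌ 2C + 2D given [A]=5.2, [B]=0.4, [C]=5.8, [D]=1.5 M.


Kc = [C]^2[D]^2/([A]^2[B]^2)
= (5.8^2 × 1.5^2)/(5.2^2 × 0.4^2)
= 75.69/4.3264
= 17.49

17.49


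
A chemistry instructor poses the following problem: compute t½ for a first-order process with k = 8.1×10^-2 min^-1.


t½ = ln2/k = 0.693147/(8.1×10^-2 min^-1)
= 8.557 min

8.557 min


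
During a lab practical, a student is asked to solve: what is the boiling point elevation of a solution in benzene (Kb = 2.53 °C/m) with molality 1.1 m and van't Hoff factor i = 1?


ΔTb = Kb × m × i
= 2.53 × 1.1 × 1
= 2.783 °C

2.783 °C


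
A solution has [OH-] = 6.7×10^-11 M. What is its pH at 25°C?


pOH = -log10([OH-]) = -log10(6.7×10^-11)
= 11 - log10(6.7) = 10.17
pH = 14 - pOH = 14 - 10.17 = 3.83

3.83


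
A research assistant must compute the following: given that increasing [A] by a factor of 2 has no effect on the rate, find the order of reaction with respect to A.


rate ∝ [A]^n
rate ∝ [A]^0
Order in A: 0

0


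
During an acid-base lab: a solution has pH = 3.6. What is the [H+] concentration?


[H+] = 10^(-pH) = 10^(-3.6)
= 2.51×10^-4 M

2.51×10^-4 M


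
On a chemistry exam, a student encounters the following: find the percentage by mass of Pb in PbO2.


M(PbO2) = 1×207.2 + 2×16.0 = 239.20 g/mol
Mass of Pb = 1 × 207.2 = 207.20 g/mol
% Pb = 207.20/239.20 × 100 = 86.62%

86.62%


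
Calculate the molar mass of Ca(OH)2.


M(Ca(OH)2) = 1×40.08 + 2×16.0 + 2×1.008
= 40.08 + 32.0 + 2.02
= 74.1 g/mol

74.1 g/mol


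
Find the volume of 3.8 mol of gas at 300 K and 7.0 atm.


PV = nRT  (R = 0.08206 L·atm/(mol·K))
V = nRT/P = 3.8×0.08206×300/7.0
= 13.364 L

13.364 L


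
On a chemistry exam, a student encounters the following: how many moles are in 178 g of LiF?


M(LiF) = 25.94 g/mol
n = mass/M = 178/25.94 = 6.862 mol

6.862 mol


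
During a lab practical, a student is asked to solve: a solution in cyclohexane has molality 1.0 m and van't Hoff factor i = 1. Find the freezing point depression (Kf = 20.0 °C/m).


ΔTf = Kf × m × i
= 20.0 × 1.0 × 1
= 20.0 °C

20.0 °C


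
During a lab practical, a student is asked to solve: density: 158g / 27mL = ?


ρ = mass/volume
= 158/27
= 5.852 g/mL

5.852 g/mL


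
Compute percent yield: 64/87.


% yield = actual/theoretical × 100
= 64/87 × 100
= 73.56%

73.56%


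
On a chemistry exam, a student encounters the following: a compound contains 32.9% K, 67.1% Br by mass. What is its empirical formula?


Assume 100 g sample. Moles of each element:
  K: 32.9/39.1 = 0.841 mol
  Br: 67.1/79.9 = 0.84 mol
Divide by smallest (0.84):
  K: 0.841/0.84 = 1.0
  Br: 0.84/0.84 = 1.0
Empirical formula: KBr

KBr


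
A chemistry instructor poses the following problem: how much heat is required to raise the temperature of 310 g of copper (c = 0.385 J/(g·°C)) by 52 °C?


q = mcΔT = 310 × 0.385 × 52
= 6206.20 J

6206.20 J


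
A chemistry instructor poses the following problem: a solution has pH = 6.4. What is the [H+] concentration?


[H+] = 10^(-pH) = 10^(-6.4)
= 3.98×10^-7 M

3.98×10^-7 M


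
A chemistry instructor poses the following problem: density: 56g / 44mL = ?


ρ = mass/volume
= 56/44
= 1.273 g/mL

1.273 g/mL


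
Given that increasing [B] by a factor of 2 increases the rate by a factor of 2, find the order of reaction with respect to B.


rate ∝ [B]^n
2^n = 2 → n = 1
Order in B: 1

1


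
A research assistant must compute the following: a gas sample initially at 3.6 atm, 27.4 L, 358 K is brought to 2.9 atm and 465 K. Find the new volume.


P1V1/T1 = P2V2/T2
V2 = P1V1T2/(T1P2)
= 3.6×27.4×465/(358×2.9)
= 44.18 L

44.18 L


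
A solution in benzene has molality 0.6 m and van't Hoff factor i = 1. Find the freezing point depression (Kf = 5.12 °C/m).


ΔTf = Kf × m × i
= 5.12 × 0.6 × 1
= 3.072 °C

3.072 °C


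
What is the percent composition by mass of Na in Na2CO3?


M(Na2CO3) = 2×22.99 + 1×12.01 + 3×16.0 = 105.99 g/mol
Mass of Na = 2 × 22.99 = 45.98 g/mol
% Na = 45.98/105.99 × 100 = 43.38%

43.38%


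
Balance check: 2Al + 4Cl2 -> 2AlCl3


Equation: 2Al + 4Cl2 -> 2AlCl3
Check atoms: Al: 2=2, Cl: 8≠6
Not balanced

No, not balanced


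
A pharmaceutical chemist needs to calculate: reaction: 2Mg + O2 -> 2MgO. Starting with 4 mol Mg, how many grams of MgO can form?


Mole ratio MgO:Mg = 2:2
n(MgO) = 4 × 2/2 = 4.000 mol
mass = 4.000 × 40.31 = 161.24 g

161.24 g


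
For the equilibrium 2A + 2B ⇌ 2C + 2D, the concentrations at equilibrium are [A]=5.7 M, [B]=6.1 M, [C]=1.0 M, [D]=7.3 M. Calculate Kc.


Kc = [C]^2[D]^2/([A]^2[B]^2)
= (1.0^2 × 7.3^2)/(5.7^2 × 6.1^2)
= 53.29/1208.9529
= 0.04408

0.04408


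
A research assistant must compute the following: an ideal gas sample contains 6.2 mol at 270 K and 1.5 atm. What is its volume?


PV = nRT  (R = 0.08206 L·atm/(mol·K))
V = nRT/P = 6.2×0.08206×270/1.5
= 91.579 L

91.579 L


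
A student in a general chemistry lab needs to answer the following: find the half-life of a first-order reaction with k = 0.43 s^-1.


t½ = ln2/k = 0.693147/(0.43 s^-1)
= 1.612 s

1.612 s


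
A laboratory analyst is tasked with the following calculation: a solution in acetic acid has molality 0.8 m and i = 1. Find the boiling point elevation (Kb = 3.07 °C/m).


ΔTb = Kb × m × i
= 3.07 × 0.8 × 1
= 2.456 °C

2.456 °C


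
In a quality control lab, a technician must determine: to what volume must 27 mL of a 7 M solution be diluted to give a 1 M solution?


C1V1 = C2V2
7 × 27 = 1 × V2
V2 = 189/1 = 189.0 mL

189.0 mL


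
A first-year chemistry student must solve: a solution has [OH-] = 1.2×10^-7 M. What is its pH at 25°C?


pOH = -log10([OH-]) = -log10(1.2×10^-7)
= 7 - log10(1.2) = 6.92
pH = 14 - pOH = 14 - 6.92 = 7.08

7.08


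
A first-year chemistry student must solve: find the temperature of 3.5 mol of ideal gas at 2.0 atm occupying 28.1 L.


PV = nRT  (R = 0.08206 L·atm/(mol·K))
T = PV/(nR) = 2.0×28.1/(3.5×0.08206)
= 56.20/0.287210
= 195.68 K

195.68 K


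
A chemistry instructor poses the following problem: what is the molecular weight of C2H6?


M(C2H6) = 2×12.01 + 6×1.008
= 24.02 + 6.05
= 30.07 g/mol

30.07 g/mol


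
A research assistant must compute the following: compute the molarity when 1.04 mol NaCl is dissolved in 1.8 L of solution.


M = n/V = 1.04/1.8 = 0.578 mol/L

0.578 M


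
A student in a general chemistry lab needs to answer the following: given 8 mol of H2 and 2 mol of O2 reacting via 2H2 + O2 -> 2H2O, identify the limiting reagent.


Mole ratio available / coefficient:
  H2: 8/2 = 4.000
  O2: 2/1 = 2.000
Smaller ratio is limiting.

O2


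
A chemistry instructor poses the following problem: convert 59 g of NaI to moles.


M(NaI) = 149.89 g/mol
n = mass/M = 59/149.89 = 0.3936 mol

0.3936 mol


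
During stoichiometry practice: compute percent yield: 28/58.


% yield = actual/theoretical × 100
= 28/58 × 100
= 48.28%

48.28%


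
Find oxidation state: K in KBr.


Group 1 metal: +1
Oxidation number: +1

+1


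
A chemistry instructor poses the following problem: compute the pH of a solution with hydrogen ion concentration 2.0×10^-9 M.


pH = -log10([H+]) = -log10(2.0×10^-9)
= 9 - log10(2.0)
= 9 - 0.3
= 8.7

8.7


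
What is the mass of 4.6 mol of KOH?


M(KOH) = 56.11 g/mol
mass = n × M = 4.6 × 56.11 = 258.11 g

258.11 g


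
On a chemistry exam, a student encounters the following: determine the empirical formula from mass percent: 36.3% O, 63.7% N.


Assume 100 g sample. Moles of each element:
  O: 36.3/16.0 = 2.269 mol
  N: 63.7/14.01 = 4.547 mol
Divide by smallest (2.269):
  O: 2.269/2.269 = 1.0
  N: 4.547/2.269 = 2.0
Empirical formula: N2O

N2O


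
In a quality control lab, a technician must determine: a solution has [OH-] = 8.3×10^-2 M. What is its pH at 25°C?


pOH = -log10([OH-]) = -log10(8.3×10^-2)
= 2 - log10(8.3) = 1.08
pH = 14 - pOH = 14 - 1.08 = 12.92

12.92


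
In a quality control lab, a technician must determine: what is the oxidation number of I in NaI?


halide: -1
Oxidation number: -1

-1


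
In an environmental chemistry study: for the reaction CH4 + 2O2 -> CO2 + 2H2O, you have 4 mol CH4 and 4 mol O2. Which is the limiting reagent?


Mole ratio available / coefficient:
  CH4: 4/1 = 4.000
  O2: 4/2 = 2.000
Smaller ratio is limiting.

O2


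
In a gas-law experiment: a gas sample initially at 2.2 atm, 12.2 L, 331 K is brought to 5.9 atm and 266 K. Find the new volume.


P1V1/T1 = P2V2/T2
V2 = P1V1T2/(T1P2)
= 2.2×12.2×266/(331×5.9)
= 3.656 L

3.656 L


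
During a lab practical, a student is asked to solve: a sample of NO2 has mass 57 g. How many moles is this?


M(NO2) = 46.01 g/mol
n = mass/M = 57/46.01 = 1.2389 mol

1.2389 mol


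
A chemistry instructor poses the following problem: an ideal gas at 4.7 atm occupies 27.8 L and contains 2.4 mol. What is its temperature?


PV = nRT  (R = 0.08206 L·atm/(mol·K))
T = PV/(nR) = 4.7×27.8/(2.4×0.08206)
= 130.66/0.196944
= 663.44 K

663.44 K


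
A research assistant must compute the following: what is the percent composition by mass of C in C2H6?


M(C2H6) = 2×12.01 + 6×1.008 = 30.068 g/mol
Mass of C = 2 × 12.01 = 24.02 g/mol
% C = 24.02/30.068 × 100 = 79.89%

79.89%


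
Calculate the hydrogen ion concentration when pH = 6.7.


[H+] = 10^(-pH) = 10^(-6.7)
= 2.0×10^-7 M

2.0×10^-7 M


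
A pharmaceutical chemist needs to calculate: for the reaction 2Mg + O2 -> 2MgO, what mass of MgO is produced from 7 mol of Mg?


Mole ratio MgO:Mg = 2:2
n(MgO) = 7 × 2/2 = 7.000 mol
mass = 7.000 × 40.31 = 282.17 g

282.17 g


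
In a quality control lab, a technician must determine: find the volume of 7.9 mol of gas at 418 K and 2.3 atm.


PV = nRT  (R = 0.08206 L·atm/(mol·K))
V = nRT/P = 7.9×0.08206×418/2.3
= 117.817 L

117.817 L


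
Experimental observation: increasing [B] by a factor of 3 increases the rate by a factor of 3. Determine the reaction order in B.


rate ∝ [B]^n
3^n = 3 → n = 1
Order in B: 1

1


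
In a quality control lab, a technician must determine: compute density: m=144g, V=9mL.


ρ = mass/volume
= 144/9
= 16.0 g/mL

16.0 g/mL


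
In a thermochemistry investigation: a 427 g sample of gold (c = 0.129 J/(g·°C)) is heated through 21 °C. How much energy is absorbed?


q = mcΔT = 427 × 0.129 × 21
= 1156.74 J

1156.74 J


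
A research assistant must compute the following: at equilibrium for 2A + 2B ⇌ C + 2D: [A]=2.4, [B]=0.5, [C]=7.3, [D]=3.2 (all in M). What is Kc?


Kc = [C][D]^2/([A]^2[B]^2)
= (7.3^1 × 3.2^2)/(2.4^2 × 0.5^2)
= 74.752/1.44
= 51.91

51.91


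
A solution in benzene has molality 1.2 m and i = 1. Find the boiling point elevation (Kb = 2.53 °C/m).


ΔTb = Kb × m × i
= 2.53 × 1.2 × 1
= 3.036 °C

3.036 °C


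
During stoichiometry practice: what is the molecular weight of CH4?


M(CH4) = 1×12.01 + 4×1.008
= 12.01 + 4.03
= 16.04 g/mol

16.04 g/mol


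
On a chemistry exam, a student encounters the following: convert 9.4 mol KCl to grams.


M(KCl) = 74.55 g/mol
mass = n × M = 9.4 × 74.55 = 700.77 g

700.77 g


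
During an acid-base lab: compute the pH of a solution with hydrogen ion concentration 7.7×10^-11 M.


pH = -log10([H+]) = -log10(7.7×10^-11)
= 11 - log10(7.7)
= 11 - 0.89
= 10.11

10.11


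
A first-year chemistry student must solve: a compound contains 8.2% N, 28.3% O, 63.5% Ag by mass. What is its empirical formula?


Assume 100 g sample. Moles of each element:
  N: 8.2/14.01 = 0.585 mol
  O: 28.3/16.0 = 1.769 mol
  Ag: 63.5/107.87 = 0.589 mol
Divide by smallest (0.585):
  N: 0.585/0.585 = 1.0
  O: 1.769/0.585 = 3.02
  Ag: 0.589/0.585 = 1.01
Empirical formula: AgNO3

AgNO3


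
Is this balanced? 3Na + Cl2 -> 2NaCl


Equation: 3Na + Cl2 -> 2NaCl
Check atoms: Cl: 2=2, Na: 3≠2
Not balanced

No, not balanced


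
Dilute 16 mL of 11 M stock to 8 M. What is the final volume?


C1V1 = C2V2
11 × 16 = 8 × V2
V2 = 176/8 = 22.0 mL

22.0 mL


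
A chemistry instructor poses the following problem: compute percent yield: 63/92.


% yield = actual/theoretical × 100
= 63/92 × 100
= 68.48%

68.48%


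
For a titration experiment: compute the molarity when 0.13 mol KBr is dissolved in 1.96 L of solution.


M = n/V = 0.13/1.96 = 0.066 mol/L

0.066 M


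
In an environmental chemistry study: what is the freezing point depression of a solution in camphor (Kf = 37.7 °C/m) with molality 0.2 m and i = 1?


ΔTf = Kf × m × i
= 37.7 × 0.2 × 1
= 7.54 °C

7.54 °C


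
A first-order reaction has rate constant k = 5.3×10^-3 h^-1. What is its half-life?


t½ = ln2/k = 0.693147/(5.3×10^-3 h^-1)
= 130.8 h

130.8 h


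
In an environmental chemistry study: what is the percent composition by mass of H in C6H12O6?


M(C6H12O6) = 6×12.01 + 12×1.008 + 6×16.0 = 180.156 g/mol
Mass of H = 12 × 1.008 = 12.096 g/mol
% H = 12.096/180.156 × 100 = 6.71%

6.71%


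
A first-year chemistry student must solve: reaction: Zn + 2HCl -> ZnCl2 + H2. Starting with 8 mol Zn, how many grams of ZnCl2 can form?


Mole ratio ZnCl2:Zn = 1:1
n(ZnCl2) = 8 × 1/1 = 8.000 mol
mass = 8.000 × 136.28 = 1090.24 g

1090.24 g


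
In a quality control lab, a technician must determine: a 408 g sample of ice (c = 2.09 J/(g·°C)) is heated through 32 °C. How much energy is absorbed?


q = mcΔT = 408 × 2.09 × 32
= 27287.04 J

27287.04 J


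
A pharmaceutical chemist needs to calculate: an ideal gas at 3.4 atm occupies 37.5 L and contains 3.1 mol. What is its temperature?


PV = nRT  (R = 0.08206 L·atm/(mol·K))
T = PV/(nR) = 3.4×37.5/(3.1×0.08206)
= 127.50/0.254386
= 501.21 K

501.21 K


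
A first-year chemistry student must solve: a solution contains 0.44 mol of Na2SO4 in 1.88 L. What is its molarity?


M = n/V = 0.44/1.88 = 0.234 mol/L

0.234 M


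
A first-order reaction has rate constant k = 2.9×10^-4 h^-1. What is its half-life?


t½ = ln2/k = 0.693147/(2.9×10^-4 h^-1)
= 2390 h

2390 h


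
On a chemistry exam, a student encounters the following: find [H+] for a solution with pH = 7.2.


[H+] = 10^(-pH) = 10^(-7.2)
= 6.31×10^-8 M

6.31×10^-8 M


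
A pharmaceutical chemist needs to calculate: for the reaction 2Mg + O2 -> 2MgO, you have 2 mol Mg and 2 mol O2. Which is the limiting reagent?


Mole ratio available / coefficient:
  Mg: 2/2 = 1.000
  O2: 2/1 = 2.000
Smaller ratio is limiting.

Mg


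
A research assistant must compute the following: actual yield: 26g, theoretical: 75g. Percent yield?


% yield = actual/theoretical × 100
= 26/75 × 100
= 34.67%

34.67%


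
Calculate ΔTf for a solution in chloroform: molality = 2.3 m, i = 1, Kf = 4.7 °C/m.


ΔTf = Kf × m × i
= 4.7 × 2.3 × 1
= 10.81 °C

10.81 °C


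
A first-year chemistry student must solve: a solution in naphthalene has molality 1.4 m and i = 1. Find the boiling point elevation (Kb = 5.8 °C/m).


ΔTb = Kb × m × i
= 5.8 × 1.4 × 1
= 8.12 °C

8.12 °C


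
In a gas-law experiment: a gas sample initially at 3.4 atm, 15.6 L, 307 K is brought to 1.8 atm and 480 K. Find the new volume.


P1V1/T1 = P2V2/T2
V2 = P1V1T2/(T1P2)
= 3.4×15.6×480/(307×1.8)
= 46.072 L

46.072 L


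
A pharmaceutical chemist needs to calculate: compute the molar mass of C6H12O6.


M(C6H12O6) = 6×12.01 + 12×1.008 + 6×16.0
= 72.06 + 12.1 + 96.0
= 180.16 g/mol

180.16 g/mol


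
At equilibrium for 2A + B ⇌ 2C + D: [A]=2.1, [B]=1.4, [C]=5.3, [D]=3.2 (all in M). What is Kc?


Kc = [C]^2[D]/([A]^2[B])
= (5.3^2 × 3.2^1)/(2.1^2 × 1.4^1)
= 89.888/6.174
= 14.56

14.56


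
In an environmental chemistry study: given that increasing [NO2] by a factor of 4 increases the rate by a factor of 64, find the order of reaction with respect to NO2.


rate ∝ [NO2]^n
4^n = 64 → n = 3
Order in NO2: 3

3


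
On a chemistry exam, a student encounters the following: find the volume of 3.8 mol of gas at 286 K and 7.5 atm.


PV = nRT  (R = 0.08206 L·atm/(mol·K))
V = nRT/P = 3.8×0.08206×286/7.5
= 11.891 L

11.891 L


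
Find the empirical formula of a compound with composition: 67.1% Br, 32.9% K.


Assume 100 g sample. Moles of each element:
  Br: 67.1/79.9 = 0.84 mol
  K: 32.9/39.1 = 0.841 mol
Divide by smallest (0.84):
  Br: 0.84/0.84 = 1.0
  K: 0.841/0.84 = 1.0
Empirical formula: KBr

KBr


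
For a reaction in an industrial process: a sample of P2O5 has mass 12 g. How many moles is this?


M(P2O5) = 141.94 g/mol
n = mass/M = 12/141.94 = 0.0845 mol

0.0845 mol


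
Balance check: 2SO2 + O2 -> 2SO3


Equation: 2SO2 + O2 -> 2SO3
Check atoms: O: 6=6, S: 2=2
Balanced

Yes, balanced


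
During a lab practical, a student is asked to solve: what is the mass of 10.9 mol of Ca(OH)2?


M(Ca(OH)2) = 74.1 g/mol
mass = n × M = 10.9 × 74.1 = 807.69 g

807.69 g


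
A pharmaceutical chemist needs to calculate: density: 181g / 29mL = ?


ρ = mass/volume
= 181/29
= 6.241 g/mL

6.241 g/mL


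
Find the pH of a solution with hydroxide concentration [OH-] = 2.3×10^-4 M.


pOH = -log10([OH-]) = -log10(2.3×10^-4)
= 4 - log10(2.3) = 3.64
pH = 14 - pOH = 14 - 3.64 = 10.36

10.36


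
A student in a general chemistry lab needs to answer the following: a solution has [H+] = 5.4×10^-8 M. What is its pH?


pH = -log10([H+]) = -log10(5.4×10^-8)
= 8 - log10(5.4)
= 8 - 0.73
= 7.27

7.27


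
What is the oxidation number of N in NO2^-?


x + 2(-2) = -1, so x = +3
Oxidation number: +3

+3


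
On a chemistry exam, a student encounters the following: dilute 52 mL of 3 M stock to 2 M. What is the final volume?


C1V1 = C2V2
3 × 52 = 2 × V2
V2 = 156/2 = 78.0 mL

78.0 mL


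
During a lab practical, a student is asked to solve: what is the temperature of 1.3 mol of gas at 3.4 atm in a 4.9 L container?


PV = nRT  (R = 0.08206 L·atm/(mol·K))
T = PV/(nR) = 3.4×4.9/(1.3×0.08206)
= 16.66/0.106678
= 156.17 K

156.17 K


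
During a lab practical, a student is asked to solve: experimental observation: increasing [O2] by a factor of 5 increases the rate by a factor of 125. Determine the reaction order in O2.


rate ∝ [O2]^n
5^n = 125 → n = 3
Order in O2: 3

3


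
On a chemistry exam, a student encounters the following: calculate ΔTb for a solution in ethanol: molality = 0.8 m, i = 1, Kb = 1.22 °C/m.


ΔTb = Kb × m × i
= 1.22 × 0.8 × 1
= 0.976 °C

0.976 °C


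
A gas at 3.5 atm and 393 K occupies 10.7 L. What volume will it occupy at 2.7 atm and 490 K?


P1V1/T1 = P2V2/T2
V2 = P1V1T2/(T1P2)
= 3.5×10.7×490/(393×2.7)
= 17.294 L

17.294 L


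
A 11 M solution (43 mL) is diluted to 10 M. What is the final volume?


C1V1 = C2V2
11 × 43 = 10 × V2
V2 = 473/10 = 47.3 mL

47.3 mL


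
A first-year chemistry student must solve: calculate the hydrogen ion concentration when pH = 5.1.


[H+] = 10^(-pH) = 10^(-5.1)
= 7.94×10^-6 M

7.94×10^-6 M


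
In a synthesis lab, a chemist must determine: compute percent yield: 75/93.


% yield = actual/theoretical × 100
= 75/93 × 100
= 80.65%

80.65%


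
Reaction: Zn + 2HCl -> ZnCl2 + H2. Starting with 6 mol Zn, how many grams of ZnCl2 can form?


Mole ratio ZnCl2:Zn = 1:1
n(ZnCl2) = 6 × 1/1 = 6.000 mol
mass = 6.000 × 136.28 = 817.68 g

817.68 g


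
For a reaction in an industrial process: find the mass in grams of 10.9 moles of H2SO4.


M(H2SO4) = 98.09 g/mol
mass = n × M = 10.9 × 98.09 = 1069.18 g

1069.18 g


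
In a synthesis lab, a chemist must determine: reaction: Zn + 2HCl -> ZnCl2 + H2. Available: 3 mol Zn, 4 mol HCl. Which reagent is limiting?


Mole ratio available / coefficient:
  Zn: 3/1 = 3.000
  HCl: 4/2 = 2.000
Smaller ratio is limiting.

HCl


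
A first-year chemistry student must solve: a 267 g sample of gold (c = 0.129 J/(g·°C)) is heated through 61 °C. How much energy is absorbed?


q = mcΔT = 267 × 0.129 × 61
= 2101.02 J

2101.02 J


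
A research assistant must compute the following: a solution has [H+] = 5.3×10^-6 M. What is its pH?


pH = -log10([H+]) = -log10(5.3×10^-6)
= 6 - log10(5.3)
= 6 - 0.72
= 5.28

5.28


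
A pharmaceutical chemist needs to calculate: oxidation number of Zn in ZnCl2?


Zn is +2
Oxidation number: +2

+2


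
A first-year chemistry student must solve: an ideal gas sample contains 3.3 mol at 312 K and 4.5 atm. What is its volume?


PV = nRT  (R = 0.08206 L·atm/(mol·K))
V = nRT/P = 3.3×0.08206×312/4.5
= 18.775 L

18.775 L


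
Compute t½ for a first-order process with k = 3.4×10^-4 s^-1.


t½ = ln2/k = 0.693147/(3.4×10^-4 s^-1)
= 2039 s

2039 s


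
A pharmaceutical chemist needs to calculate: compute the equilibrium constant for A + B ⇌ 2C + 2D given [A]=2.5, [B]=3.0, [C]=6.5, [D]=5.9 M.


Kc = [C]^2[D]^2/([A][B])
= (6.5^2 × 5.9^2)/(2.5^1 × 3.0^1)
= 1470.7225/7.5
= 196.1

196.1


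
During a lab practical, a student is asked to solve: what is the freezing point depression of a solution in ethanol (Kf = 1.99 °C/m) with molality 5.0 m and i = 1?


ΔTf = Kf × m × i
= 1.99 × 5.0 × 1
= 9.95 °C

9.95 °C


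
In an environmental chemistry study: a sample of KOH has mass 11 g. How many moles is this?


M(KOH) = 56.11 g/mol
n = mass/M = 11/56.11 = 0.196 mol

0.196 mol


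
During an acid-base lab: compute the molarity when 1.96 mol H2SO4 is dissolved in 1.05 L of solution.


M = n/V = 1.96/1.05 = 1.867 mol/L

1.867 M


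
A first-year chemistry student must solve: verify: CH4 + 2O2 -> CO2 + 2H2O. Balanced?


Equation: CH4 + 2O2 -> CO2 + 2H2O
Check atoms: C: 1=1, H: 4=4, O: 4=4
Balanced

Yes, balanced


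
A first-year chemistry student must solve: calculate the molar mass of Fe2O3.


M(Fe2O3) = 2×55.85 + 3×16.0
= 111.7 + 48.0
= 159.7 g/mol

159.7 g/mol


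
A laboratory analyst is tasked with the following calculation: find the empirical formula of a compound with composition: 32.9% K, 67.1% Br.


Assume 100 g sample. Moles of each element:
  K: 32.9/39.1 = 0.841 mol
  Br: 67.1/79.9 = 0.84 mol
Divide by smallest (0.84):
  K: 0.841/0.84 = 1.0
  Br: 0.84/0.84 = 1.0
Empirical formula: KBr

KBr


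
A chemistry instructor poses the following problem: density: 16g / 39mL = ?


ρ = mass/volume
= 16/39
= 0.41 g/mL

0.41 g/mL


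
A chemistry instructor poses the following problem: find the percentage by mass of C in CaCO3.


M(CaCO3) = 1×40.08 + 1×12.01 + 3×16.0 = 100.09 g/mol
Mass of C = 1 × 12.01 = 12.01 g/mol
% C = 12.01/100.09 × 100 = 12.00%

12.00%


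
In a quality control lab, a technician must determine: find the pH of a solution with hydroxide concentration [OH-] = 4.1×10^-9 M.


pOH = -log10([OH-]) = -log10(4.1×10^-9)
= 9 - log10(4.1) = 8.39
pH = 14 - pOH = 14 - 8.39 = 5.61

5.61


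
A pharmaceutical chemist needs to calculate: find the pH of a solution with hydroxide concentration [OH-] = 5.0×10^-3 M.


pOH = -log10([OH-]) = -log10(5.0×10^-3)
= 3 - log10(5.0) = 2.3
pH = 14 - pOH = 14 - 2.3 = 11.7

11.7


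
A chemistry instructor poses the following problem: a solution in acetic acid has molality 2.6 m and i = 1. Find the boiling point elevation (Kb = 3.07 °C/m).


ΔTb = Kb × m × i
= 3.07 × 2.6 × 1
= 7.982 °C

7.982 °C


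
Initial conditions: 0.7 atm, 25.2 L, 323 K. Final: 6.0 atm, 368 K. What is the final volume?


P1V1/T1 = P2V2/T2
V2 = P1V1T2/(T1P2)
= 0.7×25.2×368/(323×6.0)
= 3.35 L

3.35 L


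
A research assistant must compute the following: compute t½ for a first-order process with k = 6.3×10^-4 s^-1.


t½ = ln2/k = 0.693147/(6.3×10^-4 s^-1)
= 1100 s

1100 s


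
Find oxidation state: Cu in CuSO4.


Sulfate is -2, so Cu = +2
Oxidation number: +2

+2


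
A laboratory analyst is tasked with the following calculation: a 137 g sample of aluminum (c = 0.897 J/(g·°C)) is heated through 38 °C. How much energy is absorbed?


q = mcΔT = 137 × 0.897 × 38
= 4669.78 J

4669.78 J


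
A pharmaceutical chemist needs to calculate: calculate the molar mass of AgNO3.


M(AgNO3) = 1×107.87 + 1×14.01 + 3×16.0
= 107.87 + 14.01 + 48.0
= 169.88 g/mol

169.88 g/mol


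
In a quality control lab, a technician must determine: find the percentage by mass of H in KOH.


M(KOH) = 1×39.1 + 1×16.0 + 1×1.008 = 56.108 g/mol
Mass of H = 1 × 1.008 = 1.008 g/mol
% H = 1.008/56.108 × 100 = 1.80%

1.80%


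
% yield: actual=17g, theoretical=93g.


% yield = actual/theoretical × 100
= 17/93 × 100
= 18.28%

18.28%


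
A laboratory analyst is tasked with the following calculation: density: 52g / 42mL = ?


ρ = mass/volume
= 52/42
= 1.238 g/mL

1.238 g/mL


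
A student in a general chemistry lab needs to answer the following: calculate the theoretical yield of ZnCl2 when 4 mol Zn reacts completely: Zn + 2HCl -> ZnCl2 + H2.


Mole ratio ZnCl2:Zn = 1:1
n(ZnCl2) = 4 × 1/1 = 4.000 mol
mass = 4.000 × 136.28 = 545.12 g

545.12 g


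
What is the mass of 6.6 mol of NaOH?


M(NaOH) = 40.0 g/mol
mass = n × M = 6.6 × 40.0 = 264.00 g

264.00 g


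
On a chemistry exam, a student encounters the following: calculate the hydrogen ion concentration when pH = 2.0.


[H+] = 10^(-pH) = 10^(-2.0)
= 1.0×10^-2 M

1.0×10^-2 M


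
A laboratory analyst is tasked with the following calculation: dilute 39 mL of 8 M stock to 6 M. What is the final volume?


C1V1 = C2V2
8 × 39 = 6 × V2
V2 = 312/6 = 52.0 mL

52.0 mL


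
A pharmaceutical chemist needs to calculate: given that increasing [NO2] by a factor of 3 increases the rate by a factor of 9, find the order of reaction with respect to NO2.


rate ∝ [NO2]^n
3^n = 9 → n = 2
Order in NO2: 2

2


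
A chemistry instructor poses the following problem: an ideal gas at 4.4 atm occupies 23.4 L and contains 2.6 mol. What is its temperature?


PV = nRT  (R = 0.08206 L·atm/(mol·K))
T = PV/(nR) = 4.4×23.4/(2.6×0.08206)
= 102.96/0.213356
= 482.57 K

482.57 K


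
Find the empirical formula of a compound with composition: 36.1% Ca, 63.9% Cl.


Assume 100 g sample. Moles of each element:
  Ca: 36.1/40.08 = 0.901 mol
  Cl: 63.9/35.45 = 1.803 mol
Divide by smallest (0.901):
  Ca: 0.901/0.901 = 1.0
  Cl: 1.803/0.901 = 2.0
Empirical formula: CaCl2

CaCl2


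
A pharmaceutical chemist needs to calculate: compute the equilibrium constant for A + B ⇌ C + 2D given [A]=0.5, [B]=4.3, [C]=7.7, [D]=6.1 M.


Kc = [C][D]^2/([A][B])
= (7.7^1 × 6.1^2)/(0.5^1 × 4.3^1)
= 286.517/2.15
= 133.3

133.3


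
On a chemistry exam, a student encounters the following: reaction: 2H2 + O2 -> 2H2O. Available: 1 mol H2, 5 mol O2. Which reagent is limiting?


Mole ratio available / coefficient:
  H2: 1/2 = 0.500
  O2: 5/1 = 5.000
Smaller ratio is limiting.

H2


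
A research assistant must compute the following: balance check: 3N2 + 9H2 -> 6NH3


Equation: 3N2 + 9H2 -> 6NH3
Check atoms: H: 18=18, N: 6=6
Balanced

Yes, balanced


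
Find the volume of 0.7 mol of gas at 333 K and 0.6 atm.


PV = nRT  (R = 0.08206 L·atm/(mol·K))
V = nRT/P = 0.7×0.08206×333/0.6
= 31.88 L

31.88 L


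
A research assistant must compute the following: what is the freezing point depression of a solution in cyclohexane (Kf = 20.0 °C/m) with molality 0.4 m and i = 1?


ΔTf = Kf × m × i
= 20.0 × 0.4 × 1
= 8.0 °C

8.0 °C


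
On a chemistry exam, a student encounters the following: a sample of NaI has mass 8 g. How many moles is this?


M(NaI) = 149.89 g/mol
n = mass/M = 8/149.89 = 0.0534 mol

0.0534 mol


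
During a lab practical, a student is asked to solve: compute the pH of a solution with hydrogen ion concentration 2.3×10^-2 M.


pH = -log10([H+]) = -log10(2.3×10^-2)
= 2 - log10(2.3)
= 2 - 0.36
= 1.64

1.64


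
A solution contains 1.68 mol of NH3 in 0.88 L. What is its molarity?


M = n/V = 1.68/0.88 = 1.909 mol/L

1.909 M


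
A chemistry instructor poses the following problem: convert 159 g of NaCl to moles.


M(NaCl) = 58.44 g/mol
n = mass/M = 159/58.44 = 2.7207 mol

2.7207 mol


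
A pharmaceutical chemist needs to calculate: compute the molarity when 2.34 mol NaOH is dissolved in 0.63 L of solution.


M = n/V = 2.34/0.63 = 3.714 mol/L

3.714 M


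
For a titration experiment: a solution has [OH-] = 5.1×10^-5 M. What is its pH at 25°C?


pOH = -log10([OH-]) = -log10(5.1×10^-5)
= 5 - log10(5.1) = 4.29
pH = 14 - pOH = 14 - 4.29 = 9.71

9.71


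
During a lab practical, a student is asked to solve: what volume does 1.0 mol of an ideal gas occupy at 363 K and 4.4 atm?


PV = nRT  (R = 0.08206 L·atm/(mol·K))
V = nRT/P = 1.0×0.08206×363/4.4
= 6.77 L

6.77 L


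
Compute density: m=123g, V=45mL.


ρ = mass/volume
= 123/45
= 2.733 g/mL

2.733 g/mL


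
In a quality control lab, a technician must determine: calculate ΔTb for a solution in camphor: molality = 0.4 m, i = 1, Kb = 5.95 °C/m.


ΔTb = Kb × m × i
= 5.95 × 0.4 × 1
= 2.38 °C

2.38 °C


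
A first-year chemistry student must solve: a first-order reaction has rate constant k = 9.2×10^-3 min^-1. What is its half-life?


t½ = ln2/k = 0.693147/(9.2×10^-3 min^-1)
= 75.34 min

75.34 min


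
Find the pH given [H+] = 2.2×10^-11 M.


pH = -log10([H+]) = -log10(2.2×10^-11)
= 11 - log10(2.2)
= 11 - 0.34
= 10.66

10.66
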